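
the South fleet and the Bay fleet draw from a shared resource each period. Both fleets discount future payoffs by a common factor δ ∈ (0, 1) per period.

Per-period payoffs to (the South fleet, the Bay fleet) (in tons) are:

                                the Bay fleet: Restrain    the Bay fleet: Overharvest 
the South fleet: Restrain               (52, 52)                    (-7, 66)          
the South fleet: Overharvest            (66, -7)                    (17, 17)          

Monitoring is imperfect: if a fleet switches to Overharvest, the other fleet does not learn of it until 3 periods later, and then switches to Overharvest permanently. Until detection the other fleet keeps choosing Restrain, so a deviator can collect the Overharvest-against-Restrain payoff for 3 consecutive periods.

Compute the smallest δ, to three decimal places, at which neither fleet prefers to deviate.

0.659

A deviator earns 66 for 3 periods, then 17 forever; cooperating earns 52 forever. Multiplying the IC by (1−δ):
52 ≥ 66(1−δ^3) + 17δ^3, so 49·δ^3 ≥ 14 and δ^3 ≥ 2/7.
δ ≥ (2/7)^(1/3) ≈ 0.659.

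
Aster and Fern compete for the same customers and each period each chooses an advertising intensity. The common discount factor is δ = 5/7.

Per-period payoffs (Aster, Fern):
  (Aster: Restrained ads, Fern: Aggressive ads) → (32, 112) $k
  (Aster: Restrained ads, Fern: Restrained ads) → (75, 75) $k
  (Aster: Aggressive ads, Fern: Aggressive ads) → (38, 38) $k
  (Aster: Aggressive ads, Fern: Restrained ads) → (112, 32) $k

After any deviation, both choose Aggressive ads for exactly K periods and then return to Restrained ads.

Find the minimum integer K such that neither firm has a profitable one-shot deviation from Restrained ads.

2

No profitable deviation requires (75−38)(δ+…+δ^K) ≥ 112−75, i.e. δ+…+δ^K ≥ 1 ≈ 1.0000.
With δ = 5/7, the partial sums are K=1: 0.7143, K=2: 1.2245.
K = 2 is the first length at which the sum reaches 1.0000.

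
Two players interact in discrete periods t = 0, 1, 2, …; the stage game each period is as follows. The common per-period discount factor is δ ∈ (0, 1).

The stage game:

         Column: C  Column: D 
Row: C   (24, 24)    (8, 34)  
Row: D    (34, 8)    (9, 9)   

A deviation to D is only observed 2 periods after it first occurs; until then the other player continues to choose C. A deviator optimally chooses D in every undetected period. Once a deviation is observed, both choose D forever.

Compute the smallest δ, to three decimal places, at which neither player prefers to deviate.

Deviating for the 2 undetected periods gains 34−24 = 10 per period over cooperation, then loses 24−9 = 15 per period forever once punishment starts.
Gain: 10(1 + δ + … + δ^1); loss: 15·δ^2/(1−δ).
No profitable deviation ⇔ 10(1−δ^2) ≤ 15·δ^2, i.e. δ^2 ≥ 10/(10+15) = 2/5.
Hence δ ≥ (2/5)^(1/2) ≈ 0.632.

0.632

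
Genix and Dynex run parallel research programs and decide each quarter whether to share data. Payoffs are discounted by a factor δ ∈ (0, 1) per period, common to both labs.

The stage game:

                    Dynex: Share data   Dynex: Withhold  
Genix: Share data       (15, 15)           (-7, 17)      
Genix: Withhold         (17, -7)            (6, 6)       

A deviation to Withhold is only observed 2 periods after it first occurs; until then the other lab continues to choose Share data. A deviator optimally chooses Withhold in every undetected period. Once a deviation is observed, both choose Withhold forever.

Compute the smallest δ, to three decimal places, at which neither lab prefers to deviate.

0.426

A deviator earns 17 for 2 periods, then 6 forever; cooperating earns 15 forever. Multiplying the IC by (1−δ):
15 ≥ 17(1−δ^2) + 6δ^2, so 11·δ^2 ≥ 2 and δ^2 ≥ 2/11.
δ ≥ (2/11)^(1/2) ≈ 0.426.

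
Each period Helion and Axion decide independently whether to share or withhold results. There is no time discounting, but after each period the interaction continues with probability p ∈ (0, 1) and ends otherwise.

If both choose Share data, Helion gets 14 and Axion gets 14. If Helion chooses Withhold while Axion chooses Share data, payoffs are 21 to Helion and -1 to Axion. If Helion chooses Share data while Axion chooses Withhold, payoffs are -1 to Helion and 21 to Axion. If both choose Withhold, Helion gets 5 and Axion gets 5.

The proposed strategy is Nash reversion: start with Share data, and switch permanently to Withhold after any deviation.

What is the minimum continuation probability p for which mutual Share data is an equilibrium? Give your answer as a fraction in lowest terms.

Expected cooperation value is 14 + p·14 + p²·14 + … = 14/(1−p); deviation gives 21 + p·5/(1−p).
14 ≥ 21(1−p) + 5p ⇒ 16p ≥ 7 ⇒ p ≥ 7/16.

7/16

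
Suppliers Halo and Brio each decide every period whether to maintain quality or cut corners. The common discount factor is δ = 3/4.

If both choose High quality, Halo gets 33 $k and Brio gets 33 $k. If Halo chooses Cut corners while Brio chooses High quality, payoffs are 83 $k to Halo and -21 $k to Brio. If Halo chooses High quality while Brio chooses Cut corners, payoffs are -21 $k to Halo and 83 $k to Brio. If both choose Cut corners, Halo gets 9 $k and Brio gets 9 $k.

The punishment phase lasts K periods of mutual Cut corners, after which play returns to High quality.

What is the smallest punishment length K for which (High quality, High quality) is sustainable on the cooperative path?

5

Need Σ_{k=1}^{K} δ^k ≥ (83−33)/(33−9) = 2.0833 at δ = 3/4.
At K = 4 the sum is 2.0508 < 2.0833; at K = 5 it is 2.2881 ≥ 2.0833.
So the minimum punishment length is K = 5.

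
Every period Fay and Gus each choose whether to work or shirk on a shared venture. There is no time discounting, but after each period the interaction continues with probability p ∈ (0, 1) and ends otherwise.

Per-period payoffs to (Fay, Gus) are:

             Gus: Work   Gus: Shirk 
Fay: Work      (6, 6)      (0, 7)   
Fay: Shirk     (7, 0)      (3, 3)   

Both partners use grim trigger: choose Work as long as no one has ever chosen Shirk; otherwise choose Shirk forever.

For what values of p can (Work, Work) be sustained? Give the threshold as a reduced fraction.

With no time discounting, the continuation probability p plays the role of the discount factor.
Grim-trigger IC: 6/(1−p) ≥ 7 + 3p/(1−p) ⇒ p ≥ (7−6)/(7−3) = 1/4.

1/4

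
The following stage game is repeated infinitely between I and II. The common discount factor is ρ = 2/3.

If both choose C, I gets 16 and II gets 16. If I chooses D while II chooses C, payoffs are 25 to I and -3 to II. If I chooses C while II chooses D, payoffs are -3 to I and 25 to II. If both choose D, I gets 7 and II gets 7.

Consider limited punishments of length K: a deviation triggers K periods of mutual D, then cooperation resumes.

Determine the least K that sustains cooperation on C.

2

No profitable deviation requires (16−7)(ρ+…+ρ^K) ≥ 25−16, i.e. ρ+…+ρ^K ≥ 1 ≈ 1.0000.
With ρ = 2/3, the partial sums are K=1: 0.6667, K=2: 1.1111.
K = 2 is the first length at which the sum reaches 1.0000.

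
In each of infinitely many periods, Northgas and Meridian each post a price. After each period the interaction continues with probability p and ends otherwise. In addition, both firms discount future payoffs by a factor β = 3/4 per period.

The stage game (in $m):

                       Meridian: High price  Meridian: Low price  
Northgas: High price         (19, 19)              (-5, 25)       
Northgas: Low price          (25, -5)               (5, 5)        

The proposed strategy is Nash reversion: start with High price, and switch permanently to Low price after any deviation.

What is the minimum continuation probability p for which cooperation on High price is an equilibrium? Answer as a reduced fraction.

With continuation probability p and discount β, the effective per-period discount factor is βp.
Grim-trigger IC: βp ≥ (25−19)/(25−5) = 3/10.
So p ≥ (3/10)/(3/4) = 2/5.

2/5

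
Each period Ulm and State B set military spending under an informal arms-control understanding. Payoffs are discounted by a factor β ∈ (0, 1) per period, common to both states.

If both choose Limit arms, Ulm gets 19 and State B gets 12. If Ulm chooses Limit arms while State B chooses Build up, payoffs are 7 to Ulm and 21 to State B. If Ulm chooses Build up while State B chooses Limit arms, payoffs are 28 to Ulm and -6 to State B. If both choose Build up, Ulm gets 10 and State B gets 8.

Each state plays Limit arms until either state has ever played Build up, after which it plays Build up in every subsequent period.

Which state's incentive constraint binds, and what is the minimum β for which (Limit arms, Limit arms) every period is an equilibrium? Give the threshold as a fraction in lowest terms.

State B; β ≥ 9/13

For Ulm: deviation gain 28−19 = 9, per-period punishment loss 19−10 = 9. IC gives β ≥ 9/18 = 1/2.
For State B: gain 9, loss 4 per period, so β ≥ 9/13.
The tighter constraint is State B's, so cooperation needs β ≥ 9/13.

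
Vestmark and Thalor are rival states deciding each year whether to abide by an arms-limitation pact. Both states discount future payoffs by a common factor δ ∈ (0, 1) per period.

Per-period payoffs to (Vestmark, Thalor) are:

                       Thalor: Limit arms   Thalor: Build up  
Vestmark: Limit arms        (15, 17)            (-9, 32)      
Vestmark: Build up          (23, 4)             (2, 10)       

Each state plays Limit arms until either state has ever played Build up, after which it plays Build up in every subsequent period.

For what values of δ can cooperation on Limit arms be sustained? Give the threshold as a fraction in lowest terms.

15/22

Vestmark's threshold: (23−15)/(23−2) = 8/21.
Thalor's threshold: (32−17)/(32−10) = 15/22.
8/21 < 15/22, so Thalor binds and δ* = 15/22.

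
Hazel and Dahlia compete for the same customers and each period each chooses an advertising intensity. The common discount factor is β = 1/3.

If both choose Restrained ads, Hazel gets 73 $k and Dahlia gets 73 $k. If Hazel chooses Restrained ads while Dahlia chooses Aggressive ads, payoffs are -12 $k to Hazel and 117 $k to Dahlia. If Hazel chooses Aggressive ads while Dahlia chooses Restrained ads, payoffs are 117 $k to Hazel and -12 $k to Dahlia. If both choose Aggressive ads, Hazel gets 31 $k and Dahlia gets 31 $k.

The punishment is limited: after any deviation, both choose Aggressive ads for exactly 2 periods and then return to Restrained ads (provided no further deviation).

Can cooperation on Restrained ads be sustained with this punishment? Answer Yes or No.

No

Comparing payoff streams over the 3 periods until play realigns: cooperate → 73(1+β+…+β^2); deviate → 117 + 31(β+…+β^2).
Cooperation is sustained iff (73−31)(β+…+β^2) ≥ 117−73.
β+…+β^2 = 1/3·(1−(1/3)^2)/(1−1/3) = 0.4444, and (117−73)/(73−31) = 1.0476.
0.4444 < 1.0476, so cooperation is not sustainable.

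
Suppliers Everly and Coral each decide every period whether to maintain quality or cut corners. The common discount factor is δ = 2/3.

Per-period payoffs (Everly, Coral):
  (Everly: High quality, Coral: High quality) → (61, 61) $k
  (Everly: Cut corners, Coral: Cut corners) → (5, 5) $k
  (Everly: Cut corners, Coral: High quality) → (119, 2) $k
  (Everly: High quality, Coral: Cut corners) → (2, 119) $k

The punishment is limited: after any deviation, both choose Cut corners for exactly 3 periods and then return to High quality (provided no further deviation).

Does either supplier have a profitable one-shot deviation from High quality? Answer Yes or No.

No

IC: δ+…+δ^3 ≥ (119−61)/(61−5) = 29/28.
At δ = 2/3: partial sum = 1.4074 ≥ 1.0357. Cooperation sustainable.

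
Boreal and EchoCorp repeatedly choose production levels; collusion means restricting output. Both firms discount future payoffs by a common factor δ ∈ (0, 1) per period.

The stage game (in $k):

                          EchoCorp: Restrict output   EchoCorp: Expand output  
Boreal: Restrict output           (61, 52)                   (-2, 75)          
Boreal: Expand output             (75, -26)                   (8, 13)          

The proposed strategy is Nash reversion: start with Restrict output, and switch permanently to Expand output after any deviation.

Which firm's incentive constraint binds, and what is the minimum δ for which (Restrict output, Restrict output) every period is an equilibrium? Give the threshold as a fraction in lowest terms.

EchoCorp; δ ≥ 23/62

Boreal's threshold: (75−61)/(75−8) = 14/67.
EchoCorp's threshold: (75−52)/(75−13) = 23/62.
14/67 < 23/62, so EchoCorp binds and δ* = 23/62.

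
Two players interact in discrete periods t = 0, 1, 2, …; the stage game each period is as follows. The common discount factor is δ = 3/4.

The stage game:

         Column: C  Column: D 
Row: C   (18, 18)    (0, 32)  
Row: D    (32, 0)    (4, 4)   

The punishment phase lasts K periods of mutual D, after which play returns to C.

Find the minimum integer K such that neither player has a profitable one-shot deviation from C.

2

IC: δ(1−δ^K)/(1−δ) ≥ (32−18)/(18−4) = 1.
With δ = 3/4: need 1 − δ^K ≥ 1·(1−3/4)/(3/4), i.e. δ^K ≤ 0.6667.
Since (3/4)^1 = 0.7500 and (3/4)^2 = 0.5625, the smallest such K is 2.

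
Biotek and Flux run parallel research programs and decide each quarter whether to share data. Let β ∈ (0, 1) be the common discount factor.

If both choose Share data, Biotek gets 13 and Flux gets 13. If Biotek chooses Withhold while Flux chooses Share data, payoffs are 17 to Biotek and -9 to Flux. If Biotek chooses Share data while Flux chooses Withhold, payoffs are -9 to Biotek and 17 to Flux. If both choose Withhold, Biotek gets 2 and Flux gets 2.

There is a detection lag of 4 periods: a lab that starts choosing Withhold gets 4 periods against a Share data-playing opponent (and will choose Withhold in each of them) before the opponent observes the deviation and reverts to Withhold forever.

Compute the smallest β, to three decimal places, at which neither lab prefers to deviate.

Deviating for the 4 undetected periods gains 17−13 = 4 per period over cooperation, then loses 13−2 = 11 per period forever once punishment starts.
Gain: 4(1 + β + … + β^3); loss: 11·β^4/(1−β).
No profitable deviation ⇔ 4(1−β^4) ≤ 11·β^4, i.e. β^4 ≥ 4/(4+11) = 4/15.
Hence β ≥ (4/15)^(1/4) ≈ 0.719.

0.719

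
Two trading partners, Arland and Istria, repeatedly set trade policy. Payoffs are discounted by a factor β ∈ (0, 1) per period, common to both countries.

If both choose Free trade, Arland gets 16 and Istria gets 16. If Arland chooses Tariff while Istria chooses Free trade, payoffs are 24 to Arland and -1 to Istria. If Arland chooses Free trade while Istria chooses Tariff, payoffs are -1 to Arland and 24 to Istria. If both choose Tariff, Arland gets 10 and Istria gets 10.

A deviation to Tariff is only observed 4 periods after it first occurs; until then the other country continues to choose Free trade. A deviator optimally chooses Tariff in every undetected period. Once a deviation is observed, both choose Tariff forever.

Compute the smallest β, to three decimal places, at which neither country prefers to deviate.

0.869

A deviator earns 24 for 4 periods, then 10 forever; cooperating earns 16 forever. Multiplying the IC by (1−β):
16 ≥ 24(1−β^4) + 10β^4, so 14·β^4 ≥ 8 and β^4 ≥ 4/7.
β ≥ (4/7)^(1/4) ≈ 0.869.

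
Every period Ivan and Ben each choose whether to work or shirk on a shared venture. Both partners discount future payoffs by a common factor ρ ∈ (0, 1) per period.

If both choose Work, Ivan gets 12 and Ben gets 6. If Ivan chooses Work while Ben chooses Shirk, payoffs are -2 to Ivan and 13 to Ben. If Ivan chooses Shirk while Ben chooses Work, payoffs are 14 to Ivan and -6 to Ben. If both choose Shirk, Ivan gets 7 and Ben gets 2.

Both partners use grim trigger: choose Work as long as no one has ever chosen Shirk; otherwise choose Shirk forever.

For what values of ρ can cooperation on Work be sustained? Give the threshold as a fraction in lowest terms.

7/11

Ivan: cooperation gives 12 each period; deviation gives 14 once then 7 forever.
  12/(1−ρ) ≥ 14 + 7ρ/(1−ρ) ⇒ ρ ≥ 2/7.
Ben: cooperation gives 6 each period; deviation gives 13 once then 2 forever.
  ρ ≥ 7/11.
Both must hold, so the binding constraint is Ben's: ρ ≥ 7/11.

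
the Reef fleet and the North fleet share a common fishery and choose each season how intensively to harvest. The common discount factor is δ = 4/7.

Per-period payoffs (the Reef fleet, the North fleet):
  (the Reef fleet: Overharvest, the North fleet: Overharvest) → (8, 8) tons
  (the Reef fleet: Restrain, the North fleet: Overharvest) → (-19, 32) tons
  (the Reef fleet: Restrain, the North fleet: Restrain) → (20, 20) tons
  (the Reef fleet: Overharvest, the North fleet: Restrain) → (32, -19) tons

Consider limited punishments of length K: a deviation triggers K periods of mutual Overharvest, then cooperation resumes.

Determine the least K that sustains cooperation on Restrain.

3

No profitable deviation requires (20−8)(δ+…+δ^K) ≥ 32−20, i.e. δ+…+δ^K ≥ 1 ≈ 1.0000.
With δ = 4/7, the partial sums are K=1: 0.5714, K=2: 0.8980, K=3: 1.0845.
K = 3 is the first length at which the sum reaches 1.0000.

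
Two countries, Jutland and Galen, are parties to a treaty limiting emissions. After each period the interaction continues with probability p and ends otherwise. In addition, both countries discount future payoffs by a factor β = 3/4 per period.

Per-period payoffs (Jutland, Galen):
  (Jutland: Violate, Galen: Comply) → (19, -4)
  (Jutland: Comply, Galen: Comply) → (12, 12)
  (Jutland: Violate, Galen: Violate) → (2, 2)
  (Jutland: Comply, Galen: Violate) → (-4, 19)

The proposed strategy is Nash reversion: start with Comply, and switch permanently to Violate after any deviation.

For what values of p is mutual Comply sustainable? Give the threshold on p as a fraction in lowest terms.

28/51

With continuation probability p and discount β, the effective per-period discount factor is βp.
Grim-trigger IC: βp ≥ (19−12)/(19−2) = 7/17.
So p ≥ (7/17)/(3/4) = 28/51.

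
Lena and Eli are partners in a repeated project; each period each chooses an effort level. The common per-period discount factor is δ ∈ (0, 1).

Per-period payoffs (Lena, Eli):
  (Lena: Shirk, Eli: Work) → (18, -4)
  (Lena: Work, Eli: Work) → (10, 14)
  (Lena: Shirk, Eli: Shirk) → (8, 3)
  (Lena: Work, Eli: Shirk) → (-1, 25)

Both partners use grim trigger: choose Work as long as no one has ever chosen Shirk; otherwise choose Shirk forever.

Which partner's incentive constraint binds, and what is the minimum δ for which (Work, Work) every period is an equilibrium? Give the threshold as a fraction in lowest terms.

Lena; δ ≥ 4/5

For Lena: deviation gain 18−10 = 8, per-period punishment loss 10−8 = 2. IC gives δ ≥ 8/10 = 4/5.
For Eli: gain 11, loss 11 per period, so δ ≥ 11/22 = 1/2.
The tighter constraint is Lena's, so cooperation needs δ ≥ 4/5.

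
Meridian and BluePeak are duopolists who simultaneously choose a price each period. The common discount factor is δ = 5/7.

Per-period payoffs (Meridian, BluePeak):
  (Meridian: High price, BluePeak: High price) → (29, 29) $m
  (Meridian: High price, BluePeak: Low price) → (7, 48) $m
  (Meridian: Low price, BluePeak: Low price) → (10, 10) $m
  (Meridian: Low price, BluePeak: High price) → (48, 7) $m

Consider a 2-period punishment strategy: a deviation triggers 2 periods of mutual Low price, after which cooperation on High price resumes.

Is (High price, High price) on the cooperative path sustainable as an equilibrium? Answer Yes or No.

Comparing payoff streams over the 3 periods until play realigns: cooperate → 29(1+δ+…+δ^2); deviate → 48 + 10(δ+…+δ^2).
Cooperation is sustained iff (29−10)(δ+…+δ^2) ≥ 48−29.
δ+…+δ^2 = 5/7·(1−(5/7)^2)/(1−5/7) = 1.2245, and (48−29)/(29−10) = 1.0000.
1.2245 ≥ 1.0000, so cooperation is sustainable.

Yes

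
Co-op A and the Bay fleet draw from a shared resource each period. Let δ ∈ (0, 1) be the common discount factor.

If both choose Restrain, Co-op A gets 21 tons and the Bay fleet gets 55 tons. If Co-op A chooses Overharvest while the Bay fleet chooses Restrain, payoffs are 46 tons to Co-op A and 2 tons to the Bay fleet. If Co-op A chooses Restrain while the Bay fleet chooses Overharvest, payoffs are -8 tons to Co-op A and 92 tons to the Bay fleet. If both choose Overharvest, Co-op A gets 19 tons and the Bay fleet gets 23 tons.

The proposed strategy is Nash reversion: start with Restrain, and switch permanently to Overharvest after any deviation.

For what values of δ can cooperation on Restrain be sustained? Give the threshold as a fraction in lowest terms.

25/27

For Co-op A: deviation gain 46−21 = 25, per-period punishment loss 21−19 = 2. IC gives δ ≥ 25/27.
For the Bay fleet: gain 37, loss 32 per period, so δ ≥ 37/69.
The tighter constraint is Co-op A's, so cooperation needs δ ≥ 25/27.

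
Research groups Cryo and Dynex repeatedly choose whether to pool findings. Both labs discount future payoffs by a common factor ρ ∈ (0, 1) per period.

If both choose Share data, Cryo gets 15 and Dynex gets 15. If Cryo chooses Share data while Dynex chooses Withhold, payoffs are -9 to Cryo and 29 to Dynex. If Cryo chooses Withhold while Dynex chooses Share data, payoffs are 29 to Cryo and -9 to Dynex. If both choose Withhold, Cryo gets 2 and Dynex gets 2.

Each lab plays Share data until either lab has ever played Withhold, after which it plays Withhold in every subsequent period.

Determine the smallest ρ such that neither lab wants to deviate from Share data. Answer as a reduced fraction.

Cooperation forever yields 15 each period: 15/(1−ρ).
Deviating yields 29 once, then 2 forever: 29 + 2ρ/(1−ρ).
No profitable deviation requires 15/(1−ρ) ≥ 29 + 2ρ/(1−ρ).
Multiplying by (1−ρ): 15 ≥ 29(1−ρ) + 2ρ = 29 − 27ρ.
So 27ρ ≥ 14, i.e. ρ ≥ 14/27.

14/27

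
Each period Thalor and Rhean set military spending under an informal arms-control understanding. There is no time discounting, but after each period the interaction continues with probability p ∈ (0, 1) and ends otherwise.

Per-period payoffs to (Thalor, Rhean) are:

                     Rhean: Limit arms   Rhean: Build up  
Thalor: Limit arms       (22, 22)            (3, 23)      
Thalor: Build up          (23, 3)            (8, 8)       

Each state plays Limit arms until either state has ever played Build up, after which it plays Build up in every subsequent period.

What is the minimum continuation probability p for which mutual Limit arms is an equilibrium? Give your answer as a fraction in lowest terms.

1/15

Expected cooperation value is 22 + p·22 + p²·22 + … = 22/(1−p); deviation gives 23 + p·8/(1−p).
22 ≥ 23(1−p) + 8p ⇒ 15p ≥ 1 ⇒ p ≥ 1/15.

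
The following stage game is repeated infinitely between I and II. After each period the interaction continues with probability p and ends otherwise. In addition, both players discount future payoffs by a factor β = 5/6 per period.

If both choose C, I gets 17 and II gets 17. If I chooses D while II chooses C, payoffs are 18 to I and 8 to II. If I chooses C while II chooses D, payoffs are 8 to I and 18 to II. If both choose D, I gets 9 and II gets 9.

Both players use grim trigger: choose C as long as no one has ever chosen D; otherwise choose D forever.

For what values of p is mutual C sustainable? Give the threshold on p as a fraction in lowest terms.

2/15

With continuation probability p and discount β, the effective per-period discount factor is βp.
Grim-trigger IC: βp ≥ (18−17)/(18−9) = 1/9.
So p ≥ (1/9)/(5/6) = 2/15.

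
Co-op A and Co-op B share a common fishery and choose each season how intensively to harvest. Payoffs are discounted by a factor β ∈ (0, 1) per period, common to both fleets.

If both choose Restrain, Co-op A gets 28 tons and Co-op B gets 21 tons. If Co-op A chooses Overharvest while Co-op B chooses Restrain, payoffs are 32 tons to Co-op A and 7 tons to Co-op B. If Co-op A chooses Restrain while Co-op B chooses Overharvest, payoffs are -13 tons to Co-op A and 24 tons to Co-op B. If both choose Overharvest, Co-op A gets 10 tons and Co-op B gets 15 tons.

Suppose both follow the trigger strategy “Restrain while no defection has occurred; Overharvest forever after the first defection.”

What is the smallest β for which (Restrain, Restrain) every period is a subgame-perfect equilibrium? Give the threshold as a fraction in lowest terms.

1/3

Co-op A: cooperation gives 28 each period; deviation gives 32 once then 10 forever.
  28/(1−β) ≥ 32 + 10β/(1−β) ⇒ β ≥ 4/22 = 2/11.
Co-op B: cooperation gives 21 each period; deviation gives 24 once then 15 forever.
  β ≥ 3/9 = 1/3.
Both must hold, so the binding constraint is Co-op B's: β ≥ 1/3.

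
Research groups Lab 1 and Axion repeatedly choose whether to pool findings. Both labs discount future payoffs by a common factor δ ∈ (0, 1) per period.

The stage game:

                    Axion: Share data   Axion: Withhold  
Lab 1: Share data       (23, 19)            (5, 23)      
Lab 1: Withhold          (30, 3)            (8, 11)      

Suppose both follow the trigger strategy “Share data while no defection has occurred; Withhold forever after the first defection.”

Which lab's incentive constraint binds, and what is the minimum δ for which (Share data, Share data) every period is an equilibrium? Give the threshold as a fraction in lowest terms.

Axion; δ ≥ 1/3

Lab 1: cooperation gives 23 each period; deviation gives 30 once then 8 forever.
  23/(1−δ) ≥ 30 + 8δ/(1−δ) ⇒ δ ≥ 7/22.
Axion: cooperation gives 19 each period; deviation gives 23 once then 11 forever.
  δ ≥ 4/12 = 1/3.
Both must hold, so the binding constraint is Axion's: δ ≥ 1/3.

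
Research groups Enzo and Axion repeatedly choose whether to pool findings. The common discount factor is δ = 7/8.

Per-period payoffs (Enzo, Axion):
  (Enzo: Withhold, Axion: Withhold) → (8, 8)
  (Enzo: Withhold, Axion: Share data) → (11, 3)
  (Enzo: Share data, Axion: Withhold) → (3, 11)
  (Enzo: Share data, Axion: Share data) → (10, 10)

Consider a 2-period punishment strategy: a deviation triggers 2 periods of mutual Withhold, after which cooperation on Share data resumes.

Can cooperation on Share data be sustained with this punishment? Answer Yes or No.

IC: δ+…+δ^2 ≥ (11−10)/(10−8) = 1/2.
At δ = 7/8: partial sum = 1.6406 ≥ 0.5000. Cooperation sustainable.

Yes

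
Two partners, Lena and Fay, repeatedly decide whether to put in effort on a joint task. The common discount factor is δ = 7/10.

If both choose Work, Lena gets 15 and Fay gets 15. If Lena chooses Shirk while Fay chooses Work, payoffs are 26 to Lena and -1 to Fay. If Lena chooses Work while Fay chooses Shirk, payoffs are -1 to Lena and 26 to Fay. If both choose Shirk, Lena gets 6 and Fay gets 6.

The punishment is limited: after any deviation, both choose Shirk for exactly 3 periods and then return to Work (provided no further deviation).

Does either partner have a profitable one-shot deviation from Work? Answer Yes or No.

A one-shot deviation gives 26 now, then 6 for 3 periods, then back to 15.
Gain from deviating: (26−15) today; loss: (15−6) in each of the next 3 periods.
No-deviation condition: (15−6)(δ+…+δ^3) ≥ 26−15, i.e. δ+…+δ^3 ≥ 11/9.
At δ = 7/10: δ+…+δ^3 = 1.5330 ≥ 1.2222.
So cooperation is sustainable.

No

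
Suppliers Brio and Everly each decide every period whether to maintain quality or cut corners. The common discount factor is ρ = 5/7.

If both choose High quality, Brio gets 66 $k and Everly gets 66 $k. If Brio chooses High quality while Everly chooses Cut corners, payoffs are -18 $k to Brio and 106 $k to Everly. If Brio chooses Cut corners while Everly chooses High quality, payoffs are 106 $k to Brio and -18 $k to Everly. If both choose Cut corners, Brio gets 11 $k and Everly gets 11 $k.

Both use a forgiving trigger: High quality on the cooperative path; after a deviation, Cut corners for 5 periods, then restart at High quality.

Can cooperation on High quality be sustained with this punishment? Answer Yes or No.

Comparing payoff streams over the 6 periods until play realigns: cooperate → 66(1+ρ+…+ρ^5); deviate → 106 + 11(ρ+…+ρ^5).
Cooperation is sustained iff (66−11)(ρ+…+ρ^5) ≥ 106−66.
ρ+…+ρ^5 = 5/7·(1−(5/7)^5)/(1−5/7) = 2.0352, and (106−66)/(66−11) = 0.7273.
2.0352 ≥ 0.7273, so cooperation is sustainable.

Yes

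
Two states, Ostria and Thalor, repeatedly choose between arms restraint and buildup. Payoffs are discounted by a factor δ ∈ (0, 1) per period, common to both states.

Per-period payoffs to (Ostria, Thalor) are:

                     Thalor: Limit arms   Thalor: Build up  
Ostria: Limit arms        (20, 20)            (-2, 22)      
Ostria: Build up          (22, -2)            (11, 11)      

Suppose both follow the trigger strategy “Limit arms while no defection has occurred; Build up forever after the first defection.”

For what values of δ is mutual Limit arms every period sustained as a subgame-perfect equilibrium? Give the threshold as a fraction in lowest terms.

20/(1−δ) ≥ 22 + 11δ/(1−δ)
20 ≥ 22 − 11δ
δ ≥ 2/11.

2/11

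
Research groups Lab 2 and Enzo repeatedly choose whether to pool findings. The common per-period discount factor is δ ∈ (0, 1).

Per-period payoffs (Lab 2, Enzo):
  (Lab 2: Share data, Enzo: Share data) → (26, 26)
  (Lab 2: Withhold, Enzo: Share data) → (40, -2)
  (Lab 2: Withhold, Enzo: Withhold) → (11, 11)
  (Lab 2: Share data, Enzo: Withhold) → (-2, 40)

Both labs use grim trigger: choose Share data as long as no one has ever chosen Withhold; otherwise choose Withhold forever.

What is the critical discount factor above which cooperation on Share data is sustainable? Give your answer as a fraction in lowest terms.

26/(1−δ) ≥ 40 + 11δ/(1−δ)
26 ≥ 40 − 29δ
δ ≥ 14/29.

14/29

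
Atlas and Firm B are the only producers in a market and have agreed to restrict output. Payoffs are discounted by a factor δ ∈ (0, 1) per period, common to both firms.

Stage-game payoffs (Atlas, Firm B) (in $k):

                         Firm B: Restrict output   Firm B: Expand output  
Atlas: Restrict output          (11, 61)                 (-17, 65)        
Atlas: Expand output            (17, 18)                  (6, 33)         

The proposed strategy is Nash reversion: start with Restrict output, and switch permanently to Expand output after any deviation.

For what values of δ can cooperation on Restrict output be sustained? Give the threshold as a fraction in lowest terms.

6/11

For Atlas: deviation gain 17−11 = 6, per-period punishment loss 11−6 = 5. IC gives δ ≥ 6/11.
For Firm B: gain 4, loss 28 per period, so δ ≥ 4/32 = 1/8.
The tighter constraint is Atlas's, so cooperation needs δ ≥ 6/11.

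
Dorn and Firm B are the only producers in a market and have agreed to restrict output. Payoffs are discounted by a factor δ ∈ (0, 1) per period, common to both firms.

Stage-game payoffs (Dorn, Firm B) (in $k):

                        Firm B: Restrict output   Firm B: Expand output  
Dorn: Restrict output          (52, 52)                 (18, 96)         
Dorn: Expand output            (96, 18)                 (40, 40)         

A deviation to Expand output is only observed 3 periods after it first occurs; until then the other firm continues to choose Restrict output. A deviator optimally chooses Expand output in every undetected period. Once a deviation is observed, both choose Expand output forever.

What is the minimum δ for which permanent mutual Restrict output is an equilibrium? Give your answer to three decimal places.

0.923

A deviator earns 96 for 3 periods, then 40 forever; cooperating earns 52 forever. Multiplying the IC by (1−δ):
52 ≥ 96(1−δ^3) + 40δ^3, so 56·δ^3 ≥ 44 and δ^3 ≥ 11/14.
δ ≥ (11/14)^(1/3) ≈ 0.923.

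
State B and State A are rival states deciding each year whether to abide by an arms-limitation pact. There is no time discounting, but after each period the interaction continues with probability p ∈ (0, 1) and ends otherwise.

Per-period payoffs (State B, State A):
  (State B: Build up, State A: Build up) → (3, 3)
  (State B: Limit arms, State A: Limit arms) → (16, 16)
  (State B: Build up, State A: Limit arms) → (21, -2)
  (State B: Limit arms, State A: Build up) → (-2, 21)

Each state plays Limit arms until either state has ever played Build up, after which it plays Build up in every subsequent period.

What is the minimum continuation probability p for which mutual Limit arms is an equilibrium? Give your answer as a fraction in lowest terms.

5/18

With no time discounting, the continuation probability p plays the role of the discount factor.
Grim-trigger IC: 16/(1−p) ≥ 21 + 3p/(1−p) ⇒ p ≥ (21−16)/(21−3) = 5/18.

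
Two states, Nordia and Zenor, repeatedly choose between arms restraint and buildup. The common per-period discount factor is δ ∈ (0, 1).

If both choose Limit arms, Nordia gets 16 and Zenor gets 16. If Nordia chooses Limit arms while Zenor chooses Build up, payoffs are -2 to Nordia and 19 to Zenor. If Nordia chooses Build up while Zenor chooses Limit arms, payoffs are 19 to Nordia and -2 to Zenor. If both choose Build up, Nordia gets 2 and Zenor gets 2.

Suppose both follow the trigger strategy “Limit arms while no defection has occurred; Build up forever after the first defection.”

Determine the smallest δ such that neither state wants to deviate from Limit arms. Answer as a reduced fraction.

3/17

16/(1−δ) ≥ 19 + 2δ/(1−δ)
16 ≥ 19 − 17δ
δ ≥ 3/17.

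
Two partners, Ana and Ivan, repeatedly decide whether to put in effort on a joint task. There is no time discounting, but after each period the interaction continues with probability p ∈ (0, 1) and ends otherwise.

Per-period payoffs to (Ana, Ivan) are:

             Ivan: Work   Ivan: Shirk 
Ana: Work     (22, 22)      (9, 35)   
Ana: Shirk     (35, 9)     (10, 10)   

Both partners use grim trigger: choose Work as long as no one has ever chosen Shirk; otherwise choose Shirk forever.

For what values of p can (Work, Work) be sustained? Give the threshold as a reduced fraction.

13/25

Expected cooperation value is 22 + p·22 + p²·22 + … = 22/(1−p); deviation gives 35 + p·10/(1−p).
22 ≥ 35(1−p) + 10p ⇒ 25p ≥ 13 ⇒ p ≥ 13/25.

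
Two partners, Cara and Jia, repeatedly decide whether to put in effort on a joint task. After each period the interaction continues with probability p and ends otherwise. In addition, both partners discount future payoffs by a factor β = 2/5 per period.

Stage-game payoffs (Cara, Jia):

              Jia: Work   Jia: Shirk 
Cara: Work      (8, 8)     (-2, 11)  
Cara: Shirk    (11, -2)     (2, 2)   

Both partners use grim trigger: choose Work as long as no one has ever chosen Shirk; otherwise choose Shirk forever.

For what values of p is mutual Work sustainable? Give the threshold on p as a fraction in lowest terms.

Expected continuation weight on next period's payoff is β·p = 2/5·p, which plays the role of the discount factor.
Cooperation requires 2/5·p ≥ (11−8)/(11−2) = 1/3, hence p ≥ 5/6.

5/6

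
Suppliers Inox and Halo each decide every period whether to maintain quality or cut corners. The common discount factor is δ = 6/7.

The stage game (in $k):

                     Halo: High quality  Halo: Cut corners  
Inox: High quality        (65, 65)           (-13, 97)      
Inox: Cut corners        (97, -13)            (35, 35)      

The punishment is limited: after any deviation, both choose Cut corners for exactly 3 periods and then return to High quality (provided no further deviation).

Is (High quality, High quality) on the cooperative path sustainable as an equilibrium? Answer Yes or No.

IC: δ+…+δ^3 ≥ (97−65)/(65−35) = 16/15.
At δ = 6/7: partial sum = 2.2216 ≥ 1.0667. Cooperation sustainable.

Yes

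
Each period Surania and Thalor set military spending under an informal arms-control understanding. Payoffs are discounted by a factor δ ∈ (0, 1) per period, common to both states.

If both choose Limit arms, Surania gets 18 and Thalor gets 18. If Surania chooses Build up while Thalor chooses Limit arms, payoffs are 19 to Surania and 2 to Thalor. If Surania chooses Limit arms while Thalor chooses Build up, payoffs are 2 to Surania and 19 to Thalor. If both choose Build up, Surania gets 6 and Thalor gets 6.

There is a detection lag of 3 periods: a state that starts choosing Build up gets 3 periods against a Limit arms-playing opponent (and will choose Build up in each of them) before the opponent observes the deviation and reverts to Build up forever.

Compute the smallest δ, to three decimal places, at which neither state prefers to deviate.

A deviator earns 19 for 3 periods, then 6 forever; cooperating earns 18 forever. Multiplying the IC by (1−δ):
18 ≥ 19(1−δ^3) + 6δ^3, so 13·δ^3 ≥ 1 and δ^3 ≥ 1/13.
δ ≥ (1/13)^(1/3) ≈ 0.425.

0.425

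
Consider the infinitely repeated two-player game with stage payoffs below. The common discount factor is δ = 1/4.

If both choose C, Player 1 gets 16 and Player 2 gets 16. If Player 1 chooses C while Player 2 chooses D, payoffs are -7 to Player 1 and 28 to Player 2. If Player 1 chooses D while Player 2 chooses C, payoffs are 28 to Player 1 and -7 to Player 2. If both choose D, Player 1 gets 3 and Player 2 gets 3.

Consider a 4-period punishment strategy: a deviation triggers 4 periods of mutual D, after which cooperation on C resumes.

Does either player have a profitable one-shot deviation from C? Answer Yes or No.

IC: δ+…+δ^4 ≥ (28−16)/(16−3) = 12/13.
At δ = 1/4: partial sum = 0.3320 < 0.9231. Cooperation not sustainable.

Yes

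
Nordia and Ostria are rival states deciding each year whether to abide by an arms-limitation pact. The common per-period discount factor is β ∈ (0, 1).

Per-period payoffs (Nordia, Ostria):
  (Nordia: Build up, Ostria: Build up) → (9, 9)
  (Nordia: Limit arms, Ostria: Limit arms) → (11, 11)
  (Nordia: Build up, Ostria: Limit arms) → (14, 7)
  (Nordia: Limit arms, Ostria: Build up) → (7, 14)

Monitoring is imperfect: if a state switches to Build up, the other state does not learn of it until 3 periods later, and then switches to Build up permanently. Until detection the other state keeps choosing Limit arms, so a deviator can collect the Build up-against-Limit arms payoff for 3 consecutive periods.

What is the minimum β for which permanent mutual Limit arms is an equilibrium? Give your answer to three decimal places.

A deviator earns 14 for 3 periods, then 9 forever; cooperating earns 11 forever. Multiplying the IC by (1−β):
11 ≥ 14(1−β^3) + 9β^3, so 5·β^3 ≥ 3 and β^3 ≥ 3/5.
β ≥ (3/5)^(1/3) ≈ 0.843.

0.843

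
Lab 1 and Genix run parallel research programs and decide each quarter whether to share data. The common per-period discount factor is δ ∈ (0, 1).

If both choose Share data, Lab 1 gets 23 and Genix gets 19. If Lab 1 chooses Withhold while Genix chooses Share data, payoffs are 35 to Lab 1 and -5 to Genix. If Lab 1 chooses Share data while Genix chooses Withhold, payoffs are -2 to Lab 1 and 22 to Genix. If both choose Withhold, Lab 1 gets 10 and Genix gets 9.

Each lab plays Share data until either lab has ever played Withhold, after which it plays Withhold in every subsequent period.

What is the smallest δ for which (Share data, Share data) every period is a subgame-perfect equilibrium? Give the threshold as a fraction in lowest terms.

12/25

Lab 1: cooperation gives 23 each period; deviation gives 35 once then 10 forever.
  23/(1−δ) ≥ 35 + 10δ/(1−δ) ⇒ δ ≥ 12/25.
Genix: cooperation gives 19 each period; deviation gives 22 once then 9 forever.
  δ ≥ 3/13.
Both must hold, so the binding constraint is Lab 1's: δ ≥ 12/25.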